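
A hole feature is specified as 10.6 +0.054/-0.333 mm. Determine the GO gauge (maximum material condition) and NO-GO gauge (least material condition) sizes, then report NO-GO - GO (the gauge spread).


GO = nominal - lower_tol (smallest hole = maximum material condition)
GO = 10.6 - 0.333 = 10.267
NO-GO = nominal + upper_tol (largest hole = least material condition)
NO-GO = 10.6 + 0.054 = 10.654
spread = NO-GO - GO = 10.654 - 10.267 = 0.3870

0.3870


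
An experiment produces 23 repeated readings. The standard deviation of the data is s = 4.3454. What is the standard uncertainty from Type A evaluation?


u_A = s / sqrt(n)
u_A = 4.3454 / sqrt(23)
u_A = 4.3454 / 4.7958315
u_A = 0.9061

0.9061


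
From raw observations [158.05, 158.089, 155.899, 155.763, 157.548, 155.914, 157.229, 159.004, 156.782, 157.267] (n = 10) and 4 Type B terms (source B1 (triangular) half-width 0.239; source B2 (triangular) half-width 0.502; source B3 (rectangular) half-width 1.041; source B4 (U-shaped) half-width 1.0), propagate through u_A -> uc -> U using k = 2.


mean = (158.05 + 158.089 + 155.899 + 155.763 + 157.548 + 155.914 + 157.229 + 159.004 + 156.782 + 157.267) / 10 = 157.1545
s = sqrt(sum((x - mean)^2)/(n-1)) = 1.0780156
u_A = s / sqrt(n) = 1.0780156 / sqrt(10) = 0.34089846
u_B1 = 0.239 / sqrt(6) = 0.097571341
u_B2 = 0.502 / sqrt(6) = 0.20494064
u_B3 = 1.041 / sqrt(3) = 0.60102163
u_B4 = 1.0 / sqrt(2) = 0.70710678
uc = sqrt(0.34089846^2 + 0.097571341^2 + 0.20494064^2 + 0.60102163^2 + 0.70710678^2) = 1.0143765
U = k * uc = 2 * 1.0143765
U = 2.0288

2.0288


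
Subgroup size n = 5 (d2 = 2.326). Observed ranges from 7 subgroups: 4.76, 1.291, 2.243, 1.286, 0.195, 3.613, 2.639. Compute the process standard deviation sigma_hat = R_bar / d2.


R_bar = (4.76 + 1.291 + 2.243 + 1.286 + 0.195 + 3.613 + 2.639) / 7
R_bar = 16.027 / 7 = 2.2895714
sigma_hat = R_bar / d2 = 2.2895714 / 2.326 = 0.9843

0.9843


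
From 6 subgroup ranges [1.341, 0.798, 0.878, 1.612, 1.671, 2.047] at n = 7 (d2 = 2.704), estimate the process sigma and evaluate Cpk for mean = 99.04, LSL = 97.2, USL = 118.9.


R_bar = (1.341 + 0.798 + 0.878 + 1.612 + 1.671 + 2.047) / 6 = 1.3911667
sigma = R_bar / d2 = 1.3911667 / 2.704 = 0.51448473
Cp = (USL - LSL)/(6*sigma) = (118.9 - 97.2)/(6*0.51448473) = 7.0297
Cpu = (118.9 - 99.04)/(3*0.51448473) = 12.8672
Cpl = (99.04 - 97.2)/(3*0.51448473) = 1.1921
Cpk = min(Cpu, Cpl) = 1.1921

1.1921


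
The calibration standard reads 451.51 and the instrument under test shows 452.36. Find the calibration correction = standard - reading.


Correction = standard - reading
= 451.51 - 452.36
= -0.8500

-0.8500


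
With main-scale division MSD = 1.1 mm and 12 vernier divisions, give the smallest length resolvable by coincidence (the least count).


LC = MSD / n_div
= 1.1 / 12
= 0.0917

0.0917


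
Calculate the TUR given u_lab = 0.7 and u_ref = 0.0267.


TUR = u_lab / u_ref
= 0.7 / 0.0267
= 26.2172

26.2172


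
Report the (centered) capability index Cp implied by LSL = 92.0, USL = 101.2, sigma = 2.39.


Cp = (USL - LSL) / (6 * sigma)
= (101.2 - 92.0) / (6 * 2.39)
= 9.2000 / 14.3400
= 0.6416

0.6416


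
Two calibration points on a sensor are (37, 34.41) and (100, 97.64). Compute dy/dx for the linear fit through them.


slope = (y2 - y1) / (x2 - x1)
= (97.64 - 34.41) / (100 - 37)
= 63.2300 / 63
= 1.0037

1.0037


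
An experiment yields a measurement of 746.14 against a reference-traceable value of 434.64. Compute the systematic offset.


Systematic error = measured - true
= 746.14 - 434.64
= 311.5000

311.5000


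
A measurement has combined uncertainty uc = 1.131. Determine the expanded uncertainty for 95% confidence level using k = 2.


U = k * uc
U = 2 * 1.131
U = 2.2620

2.2620


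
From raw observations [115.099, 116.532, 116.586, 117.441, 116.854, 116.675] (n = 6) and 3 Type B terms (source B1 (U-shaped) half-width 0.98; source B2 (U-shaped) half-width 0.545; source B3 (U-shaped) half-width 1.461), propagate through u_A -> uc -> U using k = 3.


mean = (115.099 + 116.532 + 116.586 + 117.441 + 116.854 + 116.675) / 6 = 116.5311667
s = sqrt(sum((x - mean)^2)/(n-1)) = 0.77547596
u_A = s / sqrt(n) = 0.77547596 / sqrt(6) = 0.31658673
u_B1 = 0.98 / sqrt(2) = 0.69296465
u_B2 = 0.545 / sqrt(2) = 0.3853732
u_B3 = 1.461 / sqrt(2) = 1.033083
uc = sqrt(0.31658673^2 + 0.69296465^2 + 0.3853732^2 + 1.033083^2) = 1.3402239
U = k * uc = 3 * 1.3402239
U = 4.0207

4.0207


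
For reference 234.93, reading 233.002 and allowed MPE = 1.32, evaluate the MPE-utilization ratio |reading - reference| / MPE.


e = indication - reference = 233.002 - 234.93 = -1.9280
|e| = 1.9280
ratio = |e| / MPE = 1.9280 / 1.32
ratio = 1.4606

1.4606


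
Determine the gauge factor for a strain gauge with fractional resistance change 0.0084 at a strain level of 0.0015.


GF = (dR/R) / epsilon
= 0.0084 / 0.0015
= 5.6000

5.6000


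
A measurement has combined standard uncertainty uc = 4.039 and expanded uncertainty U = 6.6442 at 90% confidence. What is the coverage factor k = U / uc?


k = U / uc
k = 6.6442 / 4.039
k = 1.645

1.645


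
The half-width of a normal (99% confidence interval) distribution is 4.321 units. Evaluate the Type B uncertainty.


u_B = half_width / 2.576
u_B = 4.321 / 2.576
u_B = 1.6774

1.6774


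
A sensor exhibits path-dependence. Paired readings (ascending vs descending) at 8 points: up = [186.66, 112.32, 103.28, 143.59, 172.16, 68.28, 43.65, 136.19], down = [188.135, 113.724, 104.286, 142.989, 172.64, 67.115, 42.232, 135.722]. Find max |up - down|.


|186.66 - 188.135| = 1.4750
|112.32 - 113.724| = 1.4040
|103.28 - 104.286| = 1.0060
|143.59 - 142.989| = 0.6010
|172.16 - 172.64| = 0.4800
|68.28 - 67.115| = 1.1650
|43.65 - 42.232| = 1.4180
|136.19 - 135.722| = 0.4680
hysteresis = max(diffs) = 1.4750

1.4750


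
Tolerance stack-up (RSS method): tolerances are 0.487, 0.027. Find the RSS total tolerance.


RSS = sqrt(0.487^2 + 0.027^2)
= sqrt(0.237898)
= 0.4877

0.4877


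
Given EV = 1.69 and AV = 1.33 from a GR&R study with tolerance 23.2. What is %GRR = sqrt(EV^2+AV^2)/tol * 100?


GRR = sqrt(EV^2 + AV^2) = sqrt(1.69^2 + 1.33^2) = 2.1505813
%GRR = GRR / tol * 100 = 2.1505813 / 23.2 * 100
%GRR = 9.2697

9.2697


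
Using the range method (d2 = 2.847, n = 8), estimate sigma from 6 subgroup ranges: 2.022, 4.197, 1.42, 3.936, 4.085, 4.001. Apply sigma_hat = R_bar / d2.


R_bar = (2.022 + 4.197 + 1.42 + 3.936 + 4.085 + 4.001) / 6
R_bar = 19.661 / 6 = 3.2768333
sigma_hat = R_bar / d2 = 3.2768333 / 2.847 = 1.1510

1.1510


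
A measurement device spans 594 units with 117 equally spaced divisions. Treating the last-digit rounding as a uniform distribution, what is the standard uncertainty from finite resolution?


resolution = range / divisions
resolution = 594 / 117 = 5.0769231
u_res = resolution / (2*sqrt(3))
u_res = 5.0769231 / 3.4641016
u_res = 1.4656

1.4656


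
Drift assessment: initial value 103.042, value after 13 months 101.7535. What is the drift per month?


rate = (v2 - v1) / months
= (101.7535 - 103.042) / 13
= -1.2885 / 13
= -0.0991

-0.0991


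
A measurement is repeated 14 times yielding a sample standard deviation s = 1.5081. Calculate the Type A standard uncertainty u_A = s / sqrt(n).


u_A = s / sqrt(n)
u_A = 1.5081 / sqrt(14)
u_A = 1.5081 / 3.7416574
u_A = 0.4031

0.4031


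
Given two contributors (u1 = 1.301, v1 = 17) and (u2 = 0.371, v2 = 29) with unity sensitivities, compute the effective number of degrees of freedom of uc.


uc = sqrt(u1^2 + u2^2) = sqrt(1.301^2 + 0.371^2) = 1.3528644
v_eff = uc^4 / (u1^4/v1 + u2^4/v2)
= 1.3528644^4 / (1.301^4/17 + 0.371^4/29)
= 3.3497861 / 0.1691767
v_eff = 19.8005

19.8005


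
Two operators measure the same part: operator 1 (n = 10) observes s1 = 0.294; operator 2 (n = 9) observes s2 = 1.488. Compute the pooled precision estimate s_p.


s_p = sqrt(((n1-1)*s1^2 + (n2-1)*s2^2) / (n1+n2-2))
numerator = (10-1)*0.294^2 + (9-1)*1.488^2 = 0.777924 + 17.713152 = 18.491076
denominator = 10 + 9 - 2 = 17
s_p^2 = 18.491076 / 17 = 1.0877104
s_p = sqrt(1.0877104) = 1.0429

1.0429


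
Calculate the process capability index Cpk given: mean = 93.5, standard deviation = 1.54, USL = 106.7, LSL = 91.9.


Cpu = (USL - mean) / (3*sigma) = (106.7 - 93.5) / (3*1.54) = 2.8571
Cpl = (mean - LSL) / (3*sigma) = (93.5 - 91.9) / (3*1.54) = 0.3463
Cpk = min(Cpu, Cpl) = 0.3463

0.3463


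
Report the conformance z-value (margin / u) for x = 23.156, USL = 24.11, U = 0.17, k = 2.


u = U / k = 0.17 / 2 = 0.085
margin = |USL - x| = |24.11 - 23.156| = 0.954
z = margin / u = 0.954 / 0.085
z = 11.2235

11.2235


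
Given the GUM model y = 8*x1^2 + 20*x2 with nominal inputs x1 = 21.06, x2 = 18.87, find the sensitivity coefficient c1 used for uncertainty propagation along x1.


y = 8*x1^2 + 20*x2
dy/dx1 = 2*8*x1
Evaluate at x1 = 21.06: c1 = 16 * 21.06
c1 = 336.9600

336.9600


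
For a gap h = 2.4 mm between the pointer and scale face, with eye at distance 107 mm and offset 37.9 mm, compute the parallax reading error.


error = h * offset / d
= 2.4 * 37.9 / 107
= 0.8501

0.8501


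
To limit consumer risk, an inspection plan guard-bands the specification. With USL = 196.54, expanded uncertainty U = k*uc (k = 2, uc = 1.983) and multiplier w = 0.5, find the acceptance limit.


U = k * uc = 2 * 1.983 = 3.966
guard band g = w * U = 0.5 * 3.966 = 1.983
AL = USL - g = 196.54 - 1.983
AL = 194.5570

194.5570


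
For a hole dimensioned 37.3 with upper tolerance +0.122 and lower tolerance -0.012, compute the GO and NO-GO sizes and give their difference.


GO = nominal - lower_tol (smallest hole = maximum material condition)
GO = 37.3 - 0.012 = 37.288
NO-GO = nominal + upper_tol (largest hole = least material condition)
NO-GO = 37.3 + 0.122 = 37.422
spread = NO-GO - GO = 37.422 - 37.288 = 0.1340

0.1340


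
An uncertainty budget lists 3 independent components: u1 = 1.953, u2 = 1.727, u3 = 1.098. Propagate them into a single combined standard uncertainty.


uc = sqrt(1.953^2 + 1.727^2 + 1.098^2)
uc = sqrt(8.002342)
uc = 2.8288

2.8288


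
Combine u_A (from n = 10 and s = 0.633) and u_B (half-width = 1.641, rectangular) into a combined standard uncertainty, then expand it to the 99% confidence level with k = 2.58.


u_A = s / sqrt(n) = 0.633 / sqrt(10) = 0.20017218
u_B = half_width / sqrt(3) = 1.641 / sqrt(3) = 0.94743179
uc = sqrt(u_A^2 + u_B^2) = sqrt(0.20017218^2 + 0.94743179^2) = 0.96834699
U = k * uc = 2.58 * 0.96834699
U = 2.4983

2.4983


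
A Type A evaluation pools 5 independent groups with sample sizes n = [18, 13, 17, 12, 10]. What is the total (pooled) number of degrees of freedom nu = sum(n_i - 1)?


nu = sum_i (n_i - 1)
nu = ((18 - 1) + (13 - 1) + (17 - 1) + (12 - 1) + (10 - 1))
nu = 17 + 12 + 16 + 11 + 9
nu = 65

65


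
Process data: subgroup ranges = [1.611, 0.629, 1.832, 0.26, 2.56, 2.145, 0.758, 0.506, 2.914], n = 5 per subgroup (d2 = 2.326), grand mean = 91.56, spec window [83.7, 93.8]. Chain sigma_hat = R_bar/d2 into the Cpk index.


R_bar = (1.611 + 0.629 + 1.832 + 0.26 + 2.56 + 2.145 + 0.758 + 0.506 + 2.914) / 9 = 1.4683333
sigma = R_bar / d2 = 1.4683333 / 2.326 = 0.63126969
Cp = (USL - LSL)/(6*sigma) = (93.8 - 83.7)/(6*0.63126969) = 2.6666
Cpu = (93.8 - 91.56)/(3*0.63126969) = 1.1828
Cpl = (91.56 - 83.7)/(3*0.63126969) = 4.1504
Cpk = min(Cpu, Cpl) = 1.1828

1.1828


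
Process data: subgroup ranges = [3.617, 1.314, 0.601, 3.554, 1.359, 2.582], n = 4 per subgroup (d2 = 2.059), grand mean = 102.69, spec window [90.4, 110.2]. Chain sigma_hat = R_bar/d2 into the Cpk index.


R_bar = (3.617 + 1.314 + 0.601 + 3.554 + 1.359 + 2.582) / 6 = 2.1711667
sigma = R_bar / d2 = 2.1711667 / 2.059 = 1.0544763
Cp = (USL - LSL)/(6*sigma) = (110.2 - 90.4)/(6*1.0544763) = 3.1295
Cpu = (110.2 - 102.69)/(3*1.0544763) = 2.3740
Cpl = (102.69 - 90.4)/(3*1.0544763) = 3.8850
Cpk = min(Cpu, Cpl) = 2.3740

2.3740


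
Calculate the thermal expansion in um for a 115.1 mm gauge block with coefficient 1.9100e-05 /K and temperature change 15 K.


dL = L * alpha * dT
= 115.1 * 1.9100e-05 * 15
= 0.0329762 mm
dL_um = 0.0329762 * 1000 = 32.9762 um

32.9762


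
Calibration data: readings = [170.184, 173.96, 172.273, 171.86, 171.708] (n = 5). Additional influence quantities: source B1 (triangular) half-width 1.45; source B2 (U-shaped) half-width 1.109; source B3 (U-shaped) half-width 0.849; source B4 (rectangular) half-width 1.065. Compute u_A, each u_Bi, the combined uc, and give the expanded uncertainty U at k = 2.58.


mean = (170.184 + 173.96 + 172.273 + 171.86 + 171.708) / 5 = 171.997
s = sqrt(sum((x - mean)^2)/(n-1)) = 1.3526644
u_A = s / sqrt(n) = 1.3526644 / sqrt(5) = 0.60492991
u_B1 = 1.45 / sqrt(6) = 0.59196002
u_B2 = 1.109 / sqrt(2) = 0.78418142
u_B3 = 0.849 / sqrt(2) = 0.60033366
u_B4 = 1.065 / sqrt(3) = 0.61487804
uc = sqrt(0.60492991^2 + 0.59196002^2 + 0.78418142^2 + 0.60033366^2 + 0.61487804^2) = 1.4386705
U = k * uc = 2.58 * 1.4386705
U = 3.7118

3.7118


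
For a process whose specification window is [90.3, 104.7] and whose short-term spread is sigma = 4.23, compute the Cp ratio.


Cp = (USL - LSL) / (6 * sigma)
= (104.7 - 90.3) / (6 * 4.23)
= 14.4000 / 25.3800
= 0.5674

0.5674


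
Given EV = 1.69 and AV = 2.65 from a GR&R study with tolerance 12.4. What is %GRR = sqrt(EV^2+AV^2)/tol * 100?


GRR = sqrt(EV^2 + AV^2) = sqrt(1.69^2 + 2.65^2) = 3.143024
%GRR = GRR / tol * 100 = 3.143024 / 12.4 * 100
%GRR = 25.3470

25.3470


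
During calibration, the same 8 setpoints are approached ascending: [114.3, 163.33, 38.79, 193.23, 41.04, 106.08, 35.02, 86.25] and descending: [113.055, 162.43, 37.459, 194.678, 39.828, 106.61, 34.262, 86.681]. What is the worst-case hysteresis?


|114.3 - 113.055| = 1.2450
|163.33 - 162.43| = 0.9000
|38.79 - 37.459| = 1.3310
|193.23 - 194.678| = 1.4480
|41.04 - 39.828| = 1.2120
|106.08 - 106.61| = 0.5300
|35.02 - 34.262| = 0.7580
|86.25 - 86.681| = 0.4310
hysteresis = max(diffs) = 1.4480

1.4480


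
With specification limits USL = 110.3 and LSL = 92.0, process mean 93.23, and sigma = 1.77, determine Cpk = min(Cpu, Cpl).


Cpu = (USL - mean) / (3*sigma) = (110.3 - 93.23) / (3*1.77) = 3.2147
Cpl = (mean - LSL) / (3*sigma) = (93.23 - 92.0) / (3*1.77) = 0.2316
Cpk = min(Cpu, Cpl) = 0.2316

0.2316


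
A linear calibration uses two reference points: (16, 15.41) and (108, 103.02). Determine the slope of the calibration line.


slope = (y2 - y1) / (x2 - x1)
= (103.02 - 15.41) / (108 - 16)
= 87.6100 / 92
= 0.9523

0.9523


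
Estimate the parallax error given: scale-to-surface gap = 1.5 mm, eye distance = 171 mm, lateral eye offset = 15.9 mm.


error = h * offset / d
= 1.5 * 15.9 / 171
= 0.1395

0.1395


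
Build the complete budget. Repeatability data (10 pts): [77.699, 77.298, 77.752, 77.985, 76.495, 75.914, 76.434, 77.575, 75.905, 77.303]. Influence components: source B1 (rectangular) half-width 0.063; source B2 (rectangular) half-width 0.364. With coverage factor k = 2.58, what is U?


mean = (77.699 + 77.298 + 77.752 + 77.985 + 76.495 + 75.914 + 76.434 + 77.575 + 75.905 + 77.303) / 10 = 77.036
s = sqrt(sum((x - mean)^2)/(n-1)) = 0.78005769
u_A = s / sqrt(n) = 0.78005769 / sqrt(10) = 0.2466759
u_B1 = 0.063 / sqrt(3) = 0.036373067
u_B2 = 0.364 / sqrt(3) = 0.2101555
uc = sqrt(0.2466759^2 + 0.036373067^2 + 0.2101555^2) = 0.32609406
U = k * uc = 2.58 * 0.32609406
U = 0.8413

0.8413


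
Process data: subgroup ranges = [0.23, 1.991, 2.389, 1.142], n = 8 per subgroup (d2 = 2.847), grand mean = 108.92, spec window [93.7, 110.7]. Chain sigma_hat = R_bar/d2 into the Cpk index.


R_bar = (0.23 + 1.991 + 2.389 + 1.142) / 4 = 1.438
sigma = R_bar / d2 = 1.438 / 2.847 = 0.50509308
Cp = (USL - LSL)/(6*sigma) = (110.7 - 93.7)/(6*0.50509308) = 5.6095
Cpu = (110.7 - 108.92)/(3*0.50509308) = 1.1747
Cpl = (108.92 - 93.7)/(3*0.50509308) = 10.0444
Cpk = min(Cpu, Cpl) = 1.1747

1.1747


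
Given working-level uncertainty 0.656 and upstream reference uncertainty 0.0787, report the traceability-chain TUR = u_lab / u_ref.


TUR = u_lab / u_ref
= 0.656 / 0.0787
= 8.3355

8.3355


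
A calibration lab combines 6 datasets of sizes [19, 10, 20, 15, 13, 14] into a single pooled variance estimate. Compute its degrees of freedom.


nu = sum_i (n_i - 1)
nu = ((19 - 1) + (10 - 1) + (20 - 1) + (15 - 1) + (13 - 1) + (14 - 1))
nu = 18 + 9 + 19 + 14 + 12 + 13
nu = 85

85


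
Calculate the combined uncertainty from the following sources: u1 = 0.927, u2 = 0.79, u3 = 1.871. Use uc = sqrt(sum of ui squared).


uc = sqrt(0.927^2 + 0.79^2 + 1.871^2)
uc = sqrt(4.98407)
uc = 2.2325

2.2325


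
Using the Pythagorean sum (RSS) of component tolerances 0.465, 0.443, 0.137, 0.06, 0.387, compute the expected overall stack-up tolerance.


RSS = sqrt(0.465^2 + 0.443^2 + 0.137^2 + 0.06^2 + 0.387^2)
= sqrt(0.584612)
= 0.7646

0.7646


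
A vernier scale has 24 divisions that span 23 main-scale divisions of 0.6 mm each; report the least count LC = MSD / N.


LC = MSD / n_div
= 0.6 / 24
= 0.0250

0.0250


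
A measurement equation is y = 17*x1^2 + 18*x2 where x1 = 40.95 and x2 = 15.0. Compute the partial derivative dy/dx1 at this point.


y = 17*x1^2 + 18*x2
dy/dx1 = 2*17*x1
Evaluate at x1 = 40.95: c1 = 34 * 40.95
c1 = 1392.3000

1392.3000


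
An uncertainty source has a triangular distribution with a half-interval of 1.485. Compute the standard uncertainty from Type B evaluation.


u_B = half_width / sqrt(6)
u_B = 1.485 / 2.4494897
u_B = 0.6062

0.6062


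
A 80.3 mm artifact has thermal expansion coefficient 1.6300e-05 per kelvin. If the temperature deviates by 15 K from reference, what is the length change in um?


dL = L * alpha * dT
= 80.3 * 1.6300e-05 * 15
= 0.0196333 mm
dL_um = 0.0196333 * 1000 = 19.6333 um

19.6333


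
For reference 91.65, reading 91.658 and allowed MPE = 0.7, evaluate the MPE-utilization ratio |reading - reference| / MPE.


e = indication - reference = 91.658 - 91.65 = 0.0080
|e| = 0.0080
ratio = |e| / MPE = 0.0080 / 0.7
ratio = 0.0114

0.0114


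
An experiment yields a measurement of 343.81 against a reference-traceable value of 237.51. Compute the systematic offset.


Systematic error = measured - true
= 343.81 - 237.51
= 106.3000

106.3000


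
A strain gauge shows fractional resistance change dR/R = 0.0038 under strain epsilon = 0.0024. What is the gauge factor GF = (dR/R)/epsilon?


GF = (dR/R) / epsilon
= 0.0038 / 0.0024
= 1.5833

1.5833


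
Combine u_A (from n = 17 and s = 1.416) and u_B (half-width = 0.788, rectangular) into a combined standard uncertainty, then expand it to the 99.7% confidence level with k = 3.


u_A = s / sqrt(n) = 1.416 / sqrt(17) = 0.34343045
u_B = half_width / sqrt(3) = 0.788 / sqrt(3) = 0.45495201
uc = sqrt(u_A^2 + u_B^2) = sqrt(0.34343045^2 + 0.45495201^2) = 0.57002264
U = k * uc = 3 * 0.57002264
U = 1.7101

1.7101


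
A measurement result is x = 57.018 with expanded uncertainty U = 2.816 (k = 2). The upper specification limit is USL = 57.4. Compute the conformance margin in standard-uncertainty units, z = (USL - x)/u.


u = U / k = 2.816 / 2 = 1.408
margin = |USL - x| = |57.4 - 57.018| = 0.382
z = margin / u = 0.382 / 1.408
z = 0.2713

0.2713


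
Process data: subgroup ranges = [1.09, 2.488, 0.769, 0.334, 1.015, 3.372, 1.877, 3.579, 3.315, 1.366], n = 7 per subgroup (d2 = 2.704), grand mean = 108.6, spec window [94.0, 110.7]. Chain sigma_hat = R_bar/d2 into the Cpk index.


R_bar = (1.09 + 2.488 + 0.769 + 0.334 + 1.015 + 3.372 + 1.877 + 3.579 + 3.315 + 1.366) / 10 = 1.9205
sigma = R_bar / d2 = 1.9205 / 2.704 = 0.71024408
Cp = (USL - LSL)/(6*sigma) = (110.7 - 94.0)/(6*0.71024408) = 3.9188
Cpu = (110.7 - 108.6)/(3*0.71024408) = 0.9856
Cpl = (108.6 - 94.0)/(3*0.71024408) = 6.8521
Cpk = min(Cpu, Cpl) = 0.9856

0.9856


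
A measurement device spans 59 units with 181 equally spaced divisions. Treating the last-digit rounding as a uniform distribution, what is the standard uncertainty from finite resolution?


resolution = range / divisions
resolution = 59 / 181 = 0.32596685
u_res = resolution / (2*sqrt(3))
u_res = 0.32596685 / 3.4641016
u_res = 0.0941

0.0941


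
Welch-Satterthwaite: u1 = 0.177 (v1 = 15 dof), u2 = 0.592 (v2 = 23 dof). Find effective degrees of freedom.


uc = sqrt(u1^2 + u2^2) = sqrt(0.177^2 + 0.592^2) = 0.617894
v_eff = uc^4 / (u1^4/v1 + u2^4/v2)
= 0.617894^4 / (0.177^4/15 + 0.592^4/23)
= 0.14576589 / 0.0054056518
v_eff = 26.9655

26.9655


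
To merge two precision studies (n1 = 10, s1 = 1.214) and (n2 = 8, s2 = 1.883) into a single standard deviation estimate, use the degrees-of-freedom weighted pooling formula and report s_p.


s_p = sqrt(((n1-1)*s1^2 + (n2-1)*s2^2) / (n1+n2-2))
numerator = (10-1)*1.214^2 + (8-1)*1.883^2 = 13.264164 + 24.819823 = 38.083987
denominator = 10 + 8 - 2 = 16
s_p^2 = 38.083987 / 16 = 2.3802492
s_p = sqrt(2.3802492) = 1.5428

1.5428


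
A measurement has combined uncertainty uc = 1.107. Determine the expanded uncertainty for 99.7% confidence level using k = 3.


U = k * uc
U = 3 * 1.107
U = 3.3210

3.3210


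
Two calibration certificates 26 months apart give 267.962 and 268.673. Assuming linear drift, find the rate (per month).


rate = (v2 - v1) / months
= (268.673 - 267.962) / 26
= 0.7110 / 26
= 0.0273

0.0273


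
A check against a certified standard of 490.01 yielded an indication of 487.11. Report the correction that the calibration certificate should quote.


Correction = standard - reading
= 490.01 - 487.11
= 2.9000

2.9000


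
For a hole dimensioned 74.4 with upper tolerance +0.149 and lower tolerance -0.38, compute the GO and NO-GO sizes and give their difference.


GO = nominal - lower_tol (smallest hole = maximum material condition)
GO = 74.4 - 0.38 = 74.02
NO-GO = nominal + upper_tol (largest hole = least material condition)
NO-GO = 74.4 + 0.149 = 74.549
spread = NO-GO - GO = 74.549 - 74.02 = 0.5290

0.5290


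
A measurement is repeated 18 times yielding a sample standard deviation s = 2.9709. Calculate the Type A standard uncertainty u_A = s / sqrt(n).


u_A = s / sqrt(n)
u_A = 2.9709 / sqrt(18)
u_A = 2.9709 / 4.2426407
u_A = 0.7002

0.7002


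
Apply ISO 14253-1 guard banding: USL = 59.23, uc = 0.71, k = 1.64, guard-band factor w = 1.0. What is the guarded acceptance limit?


U = k * uc = 1.64 * 0.71 = 1.1644
guard band g = w * U = 1.0 * 1.1644 = 1.1644
AL = USL - g = 59.23 - 1.1644
AL = 58.0656

58.0656


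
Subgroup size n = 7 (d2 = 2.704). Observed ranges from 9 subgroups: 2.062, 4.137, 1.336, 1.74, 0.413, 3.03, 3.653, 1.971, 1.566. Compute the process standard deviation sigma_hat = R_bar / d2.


R_bar = (2.062 + 4.137 + 1.336 + 1.74 + 0.413 + 3.03 + 3.653 + 1.971 + 1.566) / 9
R_bar = 19.908 / 9 = 2.212
sigma_hat = R_bar / d2 = 2.212 / 2.704 = 0.8180

0.8180


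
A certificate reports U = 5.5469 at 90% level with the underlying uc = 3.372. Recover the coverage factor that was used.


k = U / uc
k = 5.5469 / 3.372
k = 1.645

1.645


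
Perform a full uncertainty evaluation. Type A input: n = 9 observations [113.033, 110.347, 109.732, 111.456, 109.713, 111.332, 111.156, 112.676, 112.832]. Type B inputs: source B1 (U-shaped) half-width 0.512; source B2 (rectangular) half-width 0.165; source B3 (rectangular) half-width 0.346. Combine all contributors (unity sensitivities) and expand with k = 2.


mean = (113.033 + 110.347 + 109.732 + 111.456 + 109.713 + 111.332 + 111.156 + 112.676 + 112.832) / 9 = 111.3641111
s = sqrt(sum((x - mean)^2)/(n-1)) = 1.2815125
u_A = s / sqrt(n) = 1.2815125 / sqrt(9) = 0.42717083
u_B1 = 0.512 / sqrt(2) = 0.36203867
u_B2 = 0.165 / sqrt(3) = 0.095262794
u_B3 = 0.346 / sqrt(3) = 0.19976319
uc = sqrt(0.42717083^2 + 0.36203867^2 + 0.095262794^2 + 0.19976319^2) = 0.60210236
U = k * uc = 2 * 0.60210236
U = 1.2042

1.2042


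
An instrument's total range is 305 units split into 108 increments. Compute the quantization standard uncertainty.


resolution = range / divisions
resolution = 305 / 108 = 2.8240741
u_res = resolution / (2*sqrt(3))
u_res = 2.8240741 / 3.4641016
u_res = 0.8152

0.8152


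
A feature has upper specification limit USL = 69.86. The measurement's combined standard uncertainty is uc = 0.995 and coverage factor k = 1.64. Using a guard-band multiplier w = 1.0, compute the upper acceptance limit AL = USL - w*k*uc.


U = k * uc = 1.64 * 0.995 = 1.6318
guard band g = w * U = 1.0 * 1.6318 = 1.6318
AL = USL - g = 69.86 - 1.6318
AL = 68.2282

68.2282


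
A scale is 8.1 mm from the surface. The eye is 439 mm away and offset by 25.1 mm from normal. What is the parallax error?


error = h * offset / d
= 8.1 * 25.1 / 439
= 0.4631

0.4631


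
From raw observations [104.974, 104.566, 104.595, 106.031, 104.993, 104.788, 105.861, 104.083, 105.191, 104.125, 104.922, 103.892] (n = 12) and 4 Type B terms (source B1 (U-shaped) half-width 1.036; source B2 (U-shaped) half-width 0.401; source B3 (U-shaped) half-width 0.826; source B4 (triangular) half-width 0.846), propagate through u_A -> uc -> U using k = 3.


mean = (104.974 + 104.566 + 104.595 + 106.031 + 104.993 + 104.788 + 105.861 + 104.083 + 105.191 + 104.125 + 104.922 + 103.892) / 12 = 104.8350833
s = sqrt(sum((x - mean)^2)/(n-1)) = 0.65731582
u_A = s / sqrt(n) = 0.65731582 / sqrt(12) = 0.18975073
u_B1 = 1.036 / sqrt(2) = 0.73256263
u_B2 = 0.401 / sqrt(2) = 0.28354982
u_B3 = 0.826 / sqrt(2) = 0.5840702
u_B4 = 0.846 / sqrt(6) = 0.34537805
uc = sqrt(0.18975073^2 + 0.73256263^2 + 0.28354982^2 + 0.5840702^2 + 0.34537805^2) = 1.0552146
U = k * uc = 3 * 1.0552146
U = 3.1656

3.1656


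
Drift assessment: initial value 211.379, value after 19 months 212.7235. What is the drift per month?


rate = (v2 - v1) / months
= (212.7235 - 211.379) / 19
= 1.3445 / 19
= 0.0708

0.0708


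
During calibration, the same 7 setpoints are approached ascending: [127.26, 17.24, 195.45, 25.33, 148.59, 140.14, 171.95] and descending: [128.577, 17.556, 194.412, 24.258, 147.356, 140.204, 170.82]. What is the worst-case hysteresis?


|127.26 - 128.577| = 1.3170
|17.24 - 17.556| = 0.3160
|195.45 - 194.412| = 1.0380
|25.33 - 24.258| = 1.0720
|148.59 - 147.356| = 1.2340
|140.14 - 140.204| = 0.0640
|171.95 - 170.82| = 1.1300
hysteresis = max(diffs) = 1.3170

1.3170


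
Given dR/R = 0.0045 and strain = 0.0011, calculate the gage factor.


GF = (dR/R) / epsilon
= 0.0045 / 0.0011
= 4.0909

4.0909


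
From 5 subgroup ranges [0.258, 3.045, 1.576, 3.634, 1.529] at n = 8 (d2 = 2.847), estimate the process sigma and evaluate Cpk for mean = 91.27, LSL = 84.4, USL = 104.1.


R_bar = (0.258 + 3.045 + 1.576 + 3.634 + 1.529) / 5 = 2.0084
sigma = R_bar / d2 = 2.0084 / 2.847 = 0.70544433
Cp = (USL - LSL)/(6*sigma) = (104.1 - 84.4)/(6*0.70544433) = 4.6543
Cpu = (104.1 - 91.27)/(3*0.70544433) = 6.0624
Cpl = (91.27 - 84.4)/(3*0.70544433) = 3.2462
Cpk = min(Cpu, Cpl) = 3.2462

3.2462


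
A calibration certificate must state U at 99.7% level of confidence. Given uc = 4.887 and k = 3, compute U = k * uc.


U = k * uc
U = 3 * 4.887
U = 14.6610

14.6610


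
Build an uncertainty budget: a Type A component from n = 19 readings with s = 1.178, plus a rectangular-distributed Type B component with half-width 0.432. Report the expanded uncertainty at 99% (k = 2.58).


u_A = s / sqrt(n) = 1.178 / sqrt(19) = 0.27025173
u_B = half_width / sqrt(3) = 0.432 / sqrt(3) = 0.24941532
uc = sqrt(u_A^2 + u_B^2) = sqrt(0.27025173^2 + 0.24941532^2) = 0.36775535
U = k * uc = 2.58 * 0.36775535
U = 0.9488

0.9488


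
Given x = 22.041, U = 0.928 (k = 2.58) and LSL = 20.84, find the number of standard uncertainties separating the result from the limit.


u = U / k = 0.928 / 2.58 = 0.35968992
margin = |LSL - x| = |20.84 - 22.041| = 1.201
z = margin / u = 1.201 / 0.35968992
z = 3.3390

3.3390


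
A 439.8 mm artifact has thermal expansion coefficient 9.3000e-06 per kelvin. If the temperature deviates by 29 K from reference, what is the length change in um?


dL = L * alpha * dT
= 439.8 * 9.3000e-06 * 29
= 0.1186141 mm
dL_um = 0.1186141 * 1000 = 118.6141 um

118.6141


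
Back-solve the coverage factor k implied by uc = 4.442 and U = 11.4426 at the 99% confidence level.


k = U / uc
k = 11.4426 / 4.442
k = 2.576

2.576


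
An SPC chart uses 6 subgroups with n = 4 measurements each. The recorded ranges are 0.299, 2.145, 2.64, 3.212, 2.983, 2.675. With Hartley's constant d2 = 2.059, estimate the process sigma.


R_bar = (0.299 + 2.145 + 2.64 + 3.212 + 2.983 + 2.675) / 6
R_bar = 13.954 / 6 = 2.3256667
sigma_hat = R_bar / d2 = 2.3256667 / 2.059 = 1.1295

1.1295


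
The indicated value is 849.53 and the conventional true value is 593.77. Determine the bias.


Systematic error = measured - true
= 849.53 - 593.77
= 255.7600

255.7600


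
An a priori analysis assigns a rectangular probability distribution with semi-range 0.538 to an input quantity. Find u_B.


u_B = half_width / sqrt(3)
u_B = 0.538 / 1.7320508
u_B = 0.3106

0.3106


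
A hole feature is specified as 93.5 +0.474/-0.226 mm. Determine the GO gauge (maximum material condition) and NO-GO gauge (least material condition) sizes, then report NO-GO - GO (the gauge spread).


GO = nominal - lower_tol (smallest hole = maximum material condition)
GO = 93.5 - 0.226 = 93.274
NO-GO = nominal + upper_tol (largest hole = least material condition)
NO-GO = 93.5 + 0.474 = 93.974
spread = NO-GO - GO = 93.974 - 93.274 = 0.7000

0.7000


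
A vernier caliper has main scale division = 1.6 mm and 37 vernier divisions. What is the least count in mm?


LC = MSD / n_div
= 1.6 / 37
= 0.0432

0.0432


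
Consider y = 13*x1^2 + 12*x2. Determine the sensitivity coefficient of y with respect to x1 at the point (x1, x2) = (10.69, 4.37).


y = 13*x1^2 + 12*x2
dy/dx1 = 2*13*x1
Evaluate at x1 = 10.69: c1 = 26 * 10.69
c1 = 277.9400

277.9400


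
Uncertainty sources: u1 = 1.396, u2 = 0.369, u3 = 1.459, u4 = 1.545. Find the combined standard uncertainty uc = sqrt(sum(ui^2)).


uc = sqrt(1.396^2 + 0.369^2 + 1.459^2 + 1.545^2)
uc = sqrt(6.600683)
uc = 2.5692

2.5692


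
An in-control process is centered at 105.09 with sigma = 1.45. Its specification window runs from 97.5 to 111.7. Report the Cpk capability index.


Cpu = (USL - mean) / (3*sigma) = (111.7 - 105.09) / (3*1.45) = 1.5195
Cpl = (mean - LSL) / (3*sigma) = (105.09 - 97.5) / (3*1.45) = 1.7448
Cpk = min(Cpu, Cpl) = 1.5195

1.5195


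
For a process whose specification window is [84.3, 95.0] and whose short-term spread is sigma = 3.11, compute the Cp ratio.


Cp = (USL - LSL) / (6 * sigma)
= (95.0 - 84.3) / (6 * 3.11)
= 10.7000 / 18.6600
= 0.5734

0.5734


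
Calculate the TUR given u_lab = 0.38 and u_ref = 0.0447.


TUR = u_lab / u_ref
= 0.38 / 0.0447
= 8.5011

8.5011


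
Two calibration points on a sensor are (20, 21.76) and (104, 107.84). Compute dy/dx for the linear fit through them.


slope = (y2 - y1) / (x2 - x1)
= (107.84 - 21.76) / (104 - 20)
= 86.0800 / 84
= 1.0248

1.0248


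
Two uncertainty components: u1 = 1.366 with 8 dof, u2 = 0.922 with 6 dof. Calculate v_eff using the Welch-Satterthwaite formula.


uc = sqrt(u1^2 + u2^2) = sqrt(1.366^2 + 0.922^2) = 1.6480413
v_eff = uc^4 / (u1^4/v1 + u2^4/v2)
= 1.6480413^4 / (1.366^4/8 + 0.922^4/6)
= 7.376874 / 0.55566444
v_eff = 13.2758

13.2758


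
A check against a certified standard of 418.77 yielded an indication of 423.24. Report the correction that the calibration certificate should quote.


Correction = standard - reading
= 418.77 - 423.24
= -4.4700

-4.4700


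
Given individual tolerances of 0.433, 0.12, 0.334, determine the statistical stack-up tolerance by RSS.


RSS = sqrt(0.433^2 + 0.12^2 + 0.334^2)
= sqrt(0.313445)
= 0.5599

0.5599


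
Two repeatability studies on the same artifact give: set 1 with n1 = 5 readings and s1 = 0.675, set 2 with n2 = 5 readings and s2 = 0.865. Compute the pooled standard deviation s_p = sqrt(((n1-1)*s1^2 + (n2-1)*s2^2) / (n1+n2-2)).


s_p = sqrt(((n1-1)*s1^2 + (n2-1)*s2^2) / (n1+n2-2))
numerator = (5-1)*0.675^2 + (5-1)*0.865^2 = 1.8225 + 2.9929 = 4.8154
denominator = 5 + 5 - 2 = 8
s_p^2 = 4.8154 / 8 = 0.601925
s_p = sqrt(0.601925) = 0.7758

0.7758


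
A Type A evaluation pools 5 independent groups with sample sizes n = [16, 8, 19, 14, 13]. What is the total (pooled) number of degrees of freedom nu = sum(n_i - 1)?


nu = sum_i (n_i - 1)
nu = ((16 - 1) + (8 - 1) + (19 - 1) + (14 - 1) + (13 - 1))
nu = 15 + 7 + 18 + 13 + 12
nu = 65

65


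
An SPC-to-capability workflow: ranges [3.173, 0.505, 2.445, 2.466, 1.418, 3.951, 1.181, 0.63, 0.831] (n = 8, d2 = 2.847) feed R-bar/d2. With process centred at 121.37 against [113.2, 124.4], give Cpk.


R_bar = (3.173 + 0.505 + 2.445 + 2.466 + 1.418 + 3.951 + 1.181 + 0.63 + 0.831) / 9 = 1.8444444
sigma = R_bar / d2 = 1.8444444 / 2.847 = 0.64785543
Cp = (USL - LSL)/(6*sigma) = (124.4 - 113.2)/(6*0.64785543) = 2.8813
Cpu = (124.4 - 121.37)/(3*0.64785543) = 1.5590
Cpl = (121.37 - 113.2)/(3*0.64785543) = 4.2036
Cpk = min(Cpu, Cpl) = 1.5590

1.5590


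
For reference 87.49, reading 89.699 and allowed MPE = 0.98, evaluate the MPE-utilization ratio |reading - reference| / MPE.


e = indication - reference = 89.699 - 87.49 = 2.2090
|e| = 2.2090
ratio = |e| / MPE = 2.2090 / 0.98
ratio = 2.2541

2.2541


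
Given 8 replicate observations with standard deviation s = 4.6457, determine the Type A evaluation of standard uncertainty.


u_A = s / sqrt(n)
u_A = 4.6457 / sqrt(8)
u_A = 4.6457 / 2.8284271
u_A = 1.6425

1.6425


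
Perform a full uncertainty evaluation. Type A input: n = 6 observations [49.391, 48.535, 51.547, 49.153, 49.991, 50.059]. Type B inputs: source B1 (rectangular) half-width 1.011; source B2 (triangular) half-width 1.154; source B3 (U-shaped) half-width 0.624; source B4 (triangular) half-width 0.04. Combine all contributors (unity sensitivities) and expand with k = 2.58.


mean = (49.391 + 48.535 + 51.547 + 49.153 + 49.991 + 50.059) / 6 = 49.77933333
s = sqrt(sum((x - mean)^2)/(n-1)) = 1.033356
u_A = s / sqrt(n) = 1.033356 / sqrt(6) = 0.42186582
u_B1 = 1.011 / sqrt(3) = 0.58370112
u_B2 = 1.154 / sqrt(6) = 0.47111853
u_B3 = 0.624 / sqrt(2) = 0.44123463
u_B4 = 0.04 / sqrt(6) = 0.016329932
uc = sqrt(0.42186582^2 + 0.58370112^2 + 0.47111853^2 + 0.44123463^2 + 0.016329932^2) = 0.96725648
U = k * uc = 2.58 * 0.96725648
U = 2.4955

2.4955


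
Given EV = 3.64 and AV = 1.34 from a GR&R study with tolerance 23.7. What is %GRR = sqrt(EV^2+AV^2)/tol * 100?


GRR = sqrt(EV^2 + AV^2) = sqrt(3.64^2 + 1.34^2) = 3.8788143
%GRR = GRR / tol * 100 = 3.8788143 / 23.7 * 100
%GRR = 16.3663

16.3663


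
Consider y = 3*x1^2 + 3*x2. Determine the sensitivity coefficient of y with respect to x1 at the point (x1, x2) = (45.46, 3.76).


y = 3*x1^2 + 3*x2
dy/dx1 = 2*3*x1
Evaluate at x1 = 45.46: c1 = 6 * 45.46
c1 = 272.7600

272.7600


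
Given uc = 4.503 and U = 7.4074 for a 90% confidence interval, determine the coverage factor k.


k = U / uc
k = 7.4074 / 4.503
k = 1.645

1.645


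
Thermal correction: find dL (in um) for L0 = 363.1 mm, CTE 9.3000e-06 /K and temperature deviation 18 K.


dL = L * alpha * dT
= 363.1 * 9.3000e-06 * 18
= 0.0607829 mm
dL_um = 0.0607829 * 1000 = 60.7829 um

60.7829


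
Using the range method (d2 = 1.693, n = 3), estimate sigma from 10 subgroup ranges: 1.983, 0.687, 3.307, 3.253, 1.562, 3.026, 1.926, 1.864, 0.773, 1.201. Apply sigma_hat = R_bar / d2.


R_bar = (1.983 + 0.687 + 3.307 + 3.253 + 1.562 + 3.026 + 1.926 + 1.864 + 0.773 + 1.201) / 10
R_bar = 19.582 / 10 = 1.9582
sigma_hat = R_bar / d2 = 1.9582 / 1.693 = 1.1566

1.1566


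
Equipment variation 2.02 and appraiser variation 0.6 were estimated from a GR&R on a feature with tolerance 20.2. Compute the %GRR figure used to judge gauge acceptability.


GRR = sqrt(EV^2 + AV^2) = sqrt(2.02^2 + 0.6^2) = 2.1072257
%GRR = GRR / tol * 100 = 2.1072257 / 20.2 * 100
%GRR = 10.4318

10.4318


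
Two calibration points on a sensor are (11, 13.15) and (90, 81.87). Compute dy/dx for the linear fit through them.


slope = (y2 - y1) / (x2 - x1)
= (81.87 - 13.15) / (90 - 11)
= 68.7200 / 79
= 0.8699

0.8699


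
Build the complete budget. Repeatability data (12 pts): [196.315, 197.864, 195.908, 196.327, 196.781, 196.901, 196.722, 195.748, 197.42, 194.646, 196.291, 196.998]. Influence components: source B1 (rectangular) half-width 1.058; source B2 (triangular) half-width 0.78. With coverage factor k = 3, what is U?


mean = (196.315 + 197.864 + 195.908 + 196.327 + 196.781 + 196.901 + 196.722 + 195.748 + 197.42 + 194.646 + 196.291 + 196.998) / 12 = 196.4934167
s = sqrt(sum((x - mean)^2)/(n-1)) = 0.83690691
u_A = s / sqrt(n) = 0.83690691 / sqrt(12) = 0.24159421
u_B1 = 1.058 / sqrt(3) = 0.61083658
u_B2 = 0.78 / sqrt(6) = 0.31843367
uc = sqrt(0.24159421^2 + 0.61083658^2 + 0.31843367^2) = 0.72999253
U = k * uc = 3 * 0.72999253
U = 2.1900

2.1900


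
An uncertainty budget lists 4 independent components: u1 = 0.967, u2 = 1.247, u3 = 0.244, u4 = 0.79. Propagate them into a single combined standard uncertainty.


uc = sqrt(0.967^2 + 1.247^2 + 0.244^2 + 0.79^2)
uc = sqrt(3.173734)
uc = 1.7815

1.7815


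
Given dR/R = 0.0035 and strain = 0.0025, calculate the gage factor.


GF = (dR/R) / epsilon
= 0.0035 / 0.0025
= 1.4000

1.4000


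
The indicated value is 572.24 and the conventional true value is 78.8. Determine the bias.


Systematic error = measured - true
= 572.24 - 78.8
= 493.4400

493.4400


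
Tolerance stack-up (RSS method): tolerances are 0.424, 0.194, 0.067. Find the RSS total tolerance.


RSS = sqrt(0.424^2 + 0.194^2 + 0.067^2)
= sqrt(0.221901)
= 0.4711

0.4711


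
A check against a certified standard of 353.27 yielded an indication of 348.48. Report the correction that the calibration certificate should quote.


Correction = standard - reading
= 353.27 - 348.48
= 4.7900

4.7900


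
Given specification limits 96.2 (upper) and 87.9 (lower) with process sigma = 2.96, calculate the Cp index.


Cp = (USL - LSL) / (6 * sigma)
= (96.2 - 87.9) / (6 * 2.96)
= 8.3000 / 17.7600
= 0.4673

0.4673


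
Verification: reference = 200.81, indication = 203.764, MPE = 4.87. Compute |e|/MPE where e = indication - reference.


e = indication - reference = 203.764 - 200.81 = 2.9540
|e| = 2.9540
ratio = |e| / MPE = 2.9540 / 4.87
ratio = 0.6066

0.6066


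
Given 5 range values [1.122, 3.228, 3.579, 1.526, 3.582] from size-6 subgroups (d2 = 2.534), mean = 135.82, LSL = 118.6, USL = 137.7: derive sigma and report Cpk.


R_bar = (1.122 + 3.228 + 3.579 + 1.526 + 3.582) / 5 = 2.6074
sigma = R_bar / d2 = 2.6074 / 2.534 = 1.0289661
Cp = (USL - LSL)/(6*sigma) = (137.7 - 118.6)/(6*1.0289661) = 3.0937
Cpu = (137.7 - 135.82)/(3*1.0289661) = 0.6090
Cpl = (135.82 - 118.6)/(3*1.0289661) = 5.5784
Cpk = min(Cpu, Cpl) = 0.6090

0.6090


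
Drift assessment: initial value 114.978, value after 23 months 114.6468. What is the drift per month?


rate = (v2 - v1) / months
= (114.6468 - 114.978) / 23
= -0.3312 / 23
= -0.0144

-0.0144


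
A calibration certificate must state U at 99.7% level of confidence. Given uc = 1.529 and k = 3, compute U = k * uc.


U = k * uc
U = 3 * 1.529
U = 4.5870

4.5870


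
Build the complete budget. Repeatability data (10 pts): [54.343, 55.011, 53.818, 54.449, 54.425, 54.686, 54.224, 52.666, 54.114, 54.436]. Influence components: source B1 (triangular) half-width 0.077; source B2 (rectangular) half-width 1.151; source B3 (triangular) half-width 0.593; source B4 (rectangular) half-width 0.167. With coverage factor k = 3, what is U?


mean = (54.343 + 55.011 + 53.818 + 54.449 + 54.425 + 54.686 + 54.224 + 52.666 + 54.114 + 54.436) / 10 = 54.2172
s = sqrt(sum((x - mean)^2)/(n-1)) = 0.63129335
u_A = s / sqrt(n) = 0.63129335 / sqrt(10) = 0.19963249
u_B1 = 0.077 / sqrt(6) = 0.031435118
u_B2 = 1.151 / sqrt(3) = 0.66453016
u_B3 = 0.593 / sqrt(6) = 0.24209124
u_B4 = 0.167 / sqrt(3) = 0.096417495
uc = sqrt(0.19963249^2 + 0.031435118^2 + 0.66453016^2 + 0.24209124^2 + 0.096417495^2) = 0.74185317
U = k * uc = 3 * 0.74185317
U = 2.2256

2.2256
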